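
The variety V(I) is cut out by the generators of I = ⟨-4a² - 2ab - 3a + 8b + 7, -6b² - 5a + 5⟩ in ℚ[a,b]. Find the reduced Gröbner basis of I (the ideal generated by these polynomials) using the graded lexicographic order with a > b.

f_1 = -4a² - 2ab - 3a + 8b + 7, LT = a².
f_2 = -6b² - 5a + 5, LT = b².

S(f_1,f_2): leading monomials are coprime, so the S-polynomial reduces to 0 (Buchberger's first criterion).
Every S-polynomial of the final basis reduces to 0, so we have a Gröbner basis.

G = {a² + ½ab + ¾a - 2b - 7/4, b² + ⅚a - ⅚}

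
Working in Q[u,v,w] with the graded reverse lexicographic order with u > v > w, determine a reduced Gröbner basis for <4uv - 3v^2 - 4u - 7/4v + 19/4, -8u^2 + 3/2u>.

G = {v^3 + 23/12v^2 - 29/36v - 19/9, u^2 - 3/16u, uv - 3/4v^2 - u - 7/16v + 19/16}

f_1 = 4uv - 3v^2 - 4u - 7/4v + 19/4, LT = uv.
f_2 = -8u^2 + 3/2u, LT = u^2.

S(f_1,f_2): lcm = u^2v. S = -3/4uv^2 - u^2 - 1/4uv + 19/16u.
  leading term uv^2: subtract (-3/16v)·f_1 from -3/4uv^2 - u^2 - 1/4uv + 19/16u → -9/16v^3 - u^2 - uv - 21/64v^2 + 19/16u + 57/64v
  leading term v^3: no divisor's leading term divides it; move -9/16v^3 to the remainder.
  leading term u^2: subtract (1/8)·f_2 from -u^2 - uv - 21/64v^2 + 19/16u + 57/64v → -uv - 21/64v^2 + u + 57/64v
  leading term uv: subtract (-1/4)·f_1 from -uv - 21/64v^2 + u + 57/64v → -69/64v^2 + 29/64v + 19/16
  leading term v^2: no divisor's leading term divides it; move -69/64v^2 to the remainder.
  leading term v: no divisor's leading term divides it; move 29/64v to the remainder.
  leading term 1: no divisor's leading term divides it; move 19/16 to the remainder.
  remainder -9/16v^3 - 69/64v^2 + 29/64v + 19/16 ≠ 0; add g_3 = -9/16v^3 - 69/64v^2 + 29/64v + 19/16 to the basis.

The other S-polynomials (S(f_1,g_3), S(f_2,g_3)) all reduce to 0 modulo the current basis, so we have a Gröbner basis.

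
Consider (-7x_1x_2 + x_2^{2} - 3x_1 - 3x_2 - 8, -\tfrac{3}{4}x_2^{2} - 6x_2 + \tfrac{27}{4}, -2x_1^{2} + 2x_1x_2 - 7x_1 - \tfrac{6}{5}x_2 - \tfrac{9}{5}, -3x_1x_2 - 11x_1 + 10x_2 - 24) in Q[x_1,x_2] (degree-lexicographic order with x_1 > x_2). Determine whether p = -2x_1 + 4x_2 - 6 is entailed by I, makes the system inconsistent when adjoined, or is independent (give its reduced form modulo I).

First compute the reduced Gröbner basis of I by Buchberger's algorithm.
f_1 = -7x_1x_2 + x_2^{2} - 3x_1 - 3x_2 - 8, LT = x_1x_2.
f_2 = -\tfrac{3}{4}x_2^{2} - 6x_2 + \tfrac{27}{4}, LT = x_2^{2}.
f_3 = -2x_1^{2} + 2x_1x_2 - 7x_1 - \tfrac{6}{5}x_2 - \tfrac{9}{5}, LT = x_1^{2}.
f_4 = -3x_1x_2 - 11x_1 + 10x_2 - 24, LT = x_1x_2.

S(f_1,f_2): lcm = x_1x_2^{2}. S = -\tfrac{1}{7}x_2^{3} - \tfrac{53}{7}x_1x_2 + \tfrac{3}{7}x_2^{2} + 9x_1 + \tfrac{8}{7}x_2.
  leading term x_2^{3}: subtract (\tfrac{4}{21}x_2)·f_2 from -\tfrac{1}{7}x_2^{3} - \tfrac{53}{7}x_1x_2 + \tfrac{3}{7}x_2^{2} + 9x_1 + \tfrac{8}{7}x_2 → -\tfrac{53}{7}x_1x_2 + \tfrac{11}{7}x_2^{2} + 9x_1 - \tfrac{1}{7}x_2
  leading term x_1x_2: subtract (\tfrac{53}{49})·f_1 from -\tfrac{53}{7}x_1x_2 + \tfrac{11}{7}x_2^{2} + 9x_1 - \tfrac{1}{7}x_2 → \tfrac{24}{49}x_2^{2} + \tfrac{600}{49}x_1 + \tfrac{152}{49}x_2 + \tfrac{424}{49}
  leading term x_2^{2}: subtract (-\tfrac{32}{49})·f_2 from \tfrac{24}{49}x_2^{2} + \tfrac{600}{49}x_1 + \tfrac{152}{49}x_2 + \tfrac{424}{49} → \tfrac{600}{49}x_1 - \tfrac{40}{49}x_2 + \tfrac{640}{49}
  leading term x_1: no divisor's leading term divides it; move \tfrac{600}{49}x_1 to the remainder.
  leading term x_2: no divisor's leading term divides it; move -\tfrac{40}{49}x_2 to the remainder.
  leading term 1: no divisor's leading term divides it; move \tfrac{640}{49} to the remainder.
  remainder \tfrac{600}{49}x_1 - \tfrac{40}{49}x_2 + \tfrac{640}{49} ≠ 0; add h_5 = \tfrac{600}{49}x_1 - \tfrac{40}{49}x_2 + \tfrac{640}{49} to the basis.

S(f_1,f_3): lcm = x_1^{2}x_2. S = \tfrac{6}{7}x_1x_2^{2} + \tfrac{3}{7}x_1^{2} - \tfrac{43}{14}x_1x_2 - \tfrac{3}{5}x_2^{2} + \tfrac{8}{7}x_1 - \tfrac{9}{10}x_2.
  leading term x_1x_2^{2}: subtract (-\tfrac{6}{49}x_2)·f_1 from \tfrac{6}{7}x_1x_2^{2} + \tfrac{3}{7}x_1^{2} - \tfrac{43}{14}x_1x_2 - \tfrac{3}{5}x_2^{2} + \tfrac{8}{7}x_1 - \tfrac{9}{10}x_2 → \tfrac{6}{49}x_2^{3} + \tfrac{3}{7}x_1^{2} - \tfrac{337}{98}x_1x_2 - \tfrac{237}{245}x_2^{2} + \tfrac{8}{7}x_1 - \tfrac{921}{490}x_2
  leading term x_2^{3}: subtract (-\tfrac{8}{49}x_2)·f_2 from \tfrac{6}{49}x_2^{3} + \tfrac{3}{7}x_1^{2} - \tfrac{337}{98}x_1x_2 - \tfrac{237}{245}x_2^{2} + \tfrac{8}{7}x_1 - \tfrac{921}{490}x_2 → \tfrac{3}{7}x_1^{2} - \tfrac{337}{98}x_1x_2 - \tfrac{477}{245}x_2^{2} + \tfrac{8}{7}x_1 - \tfrac{381}{490}x_2
  leading term x_1^{2}: subtract (-\tfrac{3}{14})·f_3 from \tfrac{3}{7}x_1^{2} - \tfrac{337}{98}x_1x_2 - \tfrac{477}{245}x_2^{2} + \tfrac{8}{7}x_1 - \tfrac{381}{490}x_2 → -\tfrac{295}{98}x_1x_2 - \tfrac{477}{245}x_2^{2} - \tfrac{5}{14}x_1 - \tfrac{507}{490}x_2 - \tfrac{27}{70}
  leading term x_1x_2: subtract (\tfrac{295}{686})·f_1 from -\tfrac{295}{98}x_1x_2 - \tfrac{477}{245}x_2^{2} - \tfrac{5}{14}x_1 - \tfrac{507}{490}x_2 - \tfrac{27}{70} → -\tfrac{8153}{3430}x_2^{2} + \tfrac{320}{343}x_1 + \tfrac{438}{1715}x_2 + \tfrac{10477}{3430}
  leading term x_2^{2}: subtract (\tfrac{16306}{5145})·f_2 from -\tfrac{8153}{3430}x_2^{2} + \tfrac{320}{343}x_1 + \tfrac{438}{1715}x_2 + \tfrac{10477}{3430} → \tfrac{320}{343}x_1 + \tfrac{6610}{343}x_2 - \tfrac{6290}{343}
  leading term x_1: subtract (\tfrac{8}{105})·h_5 from \tfrac{320}{343}x_1 + \tfrac{6610}{343}x_2 - \tfrac{6290}{343} → \tfrac{58}{3}x_2 - \tfrac{58}{3}
  leading term x_2: no divisor's leading term divides it; move \tfrac{58}{3}x_2 to the remainder.
  leading term 1: no divisor's leading term divides it; move -\tfrac{58}{3} to the remainder.
  remainder \tfrac{58}{3}x_2 - \tfrac{58}{3} ≠ 0; add h_6 = \tfrac{58}{3}x_2 - \tfrac{58}{3} to the basis.

The other S-polynomials (S(f_1,f_4), S(f_2,f_3), S(f_2,f_4), S(f_3,f_4), S(f_1,h_5), S(f_2,h_5), S(f_3,h_5), S(f_4,h_5), S(f_1,h_6), S(f_2,h_6), S(f_3,h_6), S(f_4,h_6), S(h_5,h_6)) all reduce to 0 modulo the current basis, so we have a Gröbner basis.
Inter-reduce: drop elements whose leading term is divisible by another's, tail-reduce, and make monic.
Reduced Gröbner basis: {x_1 + 1, x_2 - 1}.
Label its elements g_1 = x_1 + 1, g_2 = x_2 - 1.

Reduce p = -2x_1 + 4x_2 - 6 modulo G:
  leading term x_1: subtract (-2)·g_1 from -2x_1 + 4x_2 - 6 → 4x_2 - 4
  leading term x_2: subtract (4)·g_2 from 4x_2 - 4 → 0
  normal form = 0.
Since the normal form is 0, p ∈ I.

Ideal membership is decidable via reduction modulo a Gröbner basis.

-2x_1 + 4x_2 - 6 lies in I (it reduces to 0).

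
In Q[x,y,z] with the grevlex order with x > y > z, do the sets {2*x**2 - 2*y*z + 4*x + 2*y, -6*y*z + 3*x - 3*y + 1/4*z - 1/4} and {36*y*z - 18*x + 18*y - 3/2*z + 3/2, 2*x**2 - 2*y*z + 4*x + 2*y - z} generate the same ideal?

Two ideals are equal iff their reduced Gröbner bases coincide (the reduced basis is unique for a fixed ordering).
Buchberger on the first generating set:
f_1 = 2*x**2 - 2*y*z + 4*x + 2*y, LT = x**2.
f_2 = -6*y*z + 3*x - 3*y + 1/4*z - 1/4, LT = y*z.

The S-polynomials (S(f_1,f_2)) all reduce to 0 modulo the current basis, so we have a Gröbner basis.
Inter-reduce: drop elements whose leading term is divisible by another's, tail-reduce, and make monic.
Reduced Gröbner basis: {x**2 + 3/2*x + 3/2*y - 1/24*z + 1/24, y*z - 1/2*x + 1/2*y - 1/24*z + 1/24}.

Buchberger on the second generating set:
h_1 = 36*y*z - 18*x + 18*y - 3/2*z + 3/2, LT = y*z.
h_2 = 2*x**2 - 2*y*z + 4*x + 2*y - z, LT = x**2.

The S-polynomials (S(h_1,h_2)) all reduce to 0 modulo the current basis, so we have a Gröbner basis.
Inter-reduce: drop elements whose leading term is divisible by another's, tail-reduce, and make monic.
Reduced Gröbner basis: {x**2 + 3/2*x + 3/2*y - 13/24*z + 1/24, y*z - 1/2*x + 1/2*y - 1/24*z + 1/24}.

These differ, so the ideals are not equal.

No, the ideals differ.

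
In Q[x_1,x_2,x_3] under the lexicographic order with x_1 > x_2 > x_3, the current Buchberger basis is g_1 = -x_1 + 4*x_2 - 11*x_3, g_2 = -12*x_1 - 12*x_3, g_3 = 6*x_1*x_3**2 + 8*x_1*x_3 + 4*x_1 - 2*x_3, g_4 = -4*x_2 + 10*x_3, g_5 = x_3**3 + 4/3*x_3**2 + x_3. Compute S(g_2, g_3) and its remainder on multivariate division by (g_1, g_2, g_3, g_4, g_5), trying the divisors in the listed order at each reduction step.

lcm(LM(g_2), LM(g_3)) = x_1*x_3**2.
S = (lcm/LT(g_2))·g_2 − (lcm/LT(g_3))·g_3 = -4/3*x_1*x_3 - 2/3*x_1 + x_3**3 + 1/3*x_3.
Reduce S modulo (g_1, g_2, g_3, g_4, g_5) in that order:
  leading term x_1*x_3: subtract (4/3*x_3)·g_1 from -4/3*x_1*x_3 - 2/3*x_1 + x_3**3 + 1/3*x_3 → -2/3*x_1 - 16/3*x_2*x_3 + x_3**3 + 44/3*x_3**2 + 1/3*x_3
  leading term x_1: subtract (2/3)·g_1 from -2/3*x_1 - 16/3*x_2*x_3 + x_3**3 + 44/3*x_3**2 + 1/3*x_3 → -16/3*x_2*x_3 - 8/3*x_2 + x_3**3 + 44/3*x_3**2 + 23/3*x_3
  leading term x_2*x_3: subtract (4/3*x_3)·g_4 from -16/3*x_2*x_3 - 8/3*x_2 + x_3**3 + 44/3*x_3**2 + 23/3*x_3 → -8/3*x_2 + x_3**3 + 4/3*x_3**2 + 23/3*x_3
  leading term x_2: subtract (2/3)·g_4 from -8/3*x_2 + x_3**3 + 4/3*x_3**2 + 23/3*x_3 → x_3**3 + 4/3*x_3**2 + x_3
  leading term x_3**3: subtract (1)·g_5 from x_3**3 + 4/3*x_3**2 + x_3 → 0
The remainder is 0, so this S-polynomial contributes no new basis element.

S(g_2, g_3) = -4/3*x_1*x_3 - 2/3*x_1 + x_3**3 + 1/3*x_3; remainder on division = 0.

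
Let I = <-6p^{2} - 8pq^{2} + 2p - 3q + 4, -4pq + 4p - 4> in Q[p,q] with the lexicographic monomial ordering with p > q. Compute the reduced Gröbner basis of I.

G = {p + \tfrac{5}{6}q^{2} + \tfrac{7}{6}q - 1, q^{3} + \tfrac{2}{5}q^{2} - \tfrac{13}{5}q}

f_1 = -6p^{2} - 8pq^{2} + 2p - 3q + 4, LT = p^{2}.
f_2 = -4pq + 4p - 4, LT = pq.

S(f_1,f_2): lcm = p^{2}q. S = p^{2} + \tfrac{4}{3}pq^{3} - \tfrac{1}{3}pq - p + \tfrac{1}{2}q^{2} - \tfrac{2}{3}q.
  leading term p^{2}: subtract (-\tfrac{1}{6})·f_1 from p^{2} + \tfrac{4}{3}pq^{3} - \tfrac{1}{3}pq - p + \tfrac{1}{2}q^{2} - \tfrac{2}{3}q → \tfrac{4}{3}pq^{3} - \tfrac{4}{3}pq^{2} - \tfrac{1}{3}pq - \tfrac{2}{3}p + \tfrac{1}{2}q^{2} - \tfrac{7}{6}q + \tfrac{2}{3}
  leading term pq^{3}: subtract (-\tfrac{1}{3}q^{2})·f_2 from \tfrac{4}{3}pq^{3} - \tfrac{4}{3}pq^{2} - \tfrac{1}{3}pq - \tfrac{2}{3}p + \tfrac{1}{2}q^{2} - \tfrac{7}{6}q + \tfrac{2}{3} → -\tfrac{1}{3}pq - \tfrac{2}{3}p - \tfrac{5}{6}q^{2} - \tfrac{7}{6}q + \tfrac{2}{3}
  leading term pq: subtract (\tfrac{1}{12})·f_2 from -\tfrac{1}{3}pq - \tfrac{2}{3}p - \tfrac{5}{6}q^{2} - \tfrac{7}{6}q + \tfrac{2}{3} → -p - \tfrac{5}{6}q^{2} - \tfrac{7}{6}q + 1
  leading term p: no divisor's leading term divides it; move -p to the remainder.
  leading term q^{2}: no divisor's leading term divides it; move -\tfrac{5}{6}q^{2} to the remainder.
  leading term q: no divisor's leading term divides it; move -\tfrac{7}{6}q to the remainder.
  leading term 1: no divisor's leading term divides it; move 1 to the remainder.
  remainder -p - \tfrac{5}{6}q^{2} - \tfrac{7}{6}q + 1 ≠ 0; add g_3 = -p - \tfrac{5}{6}q^{2} - \tfrac{7}{6}q + 1 to the basis.

S(f_1,g_3): lcm = p^{2}. S = \tfrac{1}{2}pq^{2} - \tfrac{7}{6}pq + \tfrac{2}{3}p + \tfrac{1}{2}q - \tfrac{2}{3}.
  leading term pq^{2}: subtract (-\tfrac{1}{8}q)·f_2 from \tfrac{1}{2}pq^{2} - \tfrac{7}{6}pq + \tfrac{2}{3}p + \tfrac{1}{2}q - \tfrac{2}{3} → -\tfrac{2}{3}pq + \tfrac{2}{3}p - \tfrac{2}{3}
  leading term pq: subtract (\tfrac{1}{6})·f_2 from -\tfrac{2}{3}pq + \tfrac{2}{3}p - \tfrac{2}{3} → 0
  remainder 0.

S(f_2,g_3): lcm = pq. S = -p - \tfrac{5}{6}q^{3} - \tfrac{7}{6}q^{2} + q + 1.
  leading term p: subtract (1)·g_3 from -p - \tfrac{5}{6}q^{3} - \tfrac{7}{6}q^{2} + q + 1 → -\tfrac{5}{6}q^{3} - \tfrac{1}{3}q^{2} + \tfrac{13}{6}q
  leading term q^{3}: no divisor's leading term divides it; move -\tfrac{5}{6}q^{3} to the remainder.
  leading term q^{2}: no divisor's leading term divides it; move -\tfrac{1}{3}q^{2} to the remainder.
  leading term q: no divisor's leading term divides it; move \tfrac{13}{6}q to the remainder.
  remainder -\tfrac{5}{6}q^{3} - \tfrac{1}{3}q^{2} + \tfrac{13}{6}q ≠ 0; add g_4 = -\tfrac{5}{6}q^{3} - \tfrac{1}{3}q^{2} + \tfrac{13}{6}q to the basis.

S(f_1,g_4): leading monomials are coprime, so the S-polynomial reduces to 0 (Buchberger's first criterion).
S(f_2,g_4): lcm = pq^{3}. S = -\tfrac{7}{5}pq^{2} + \tfrac{13}{5}pq + q^{2}.
  leading term pq^{2}: subtract (\tfrac{7}{20}q)·f_2 from -\tfrac{7}{5}pq^{2} + \tfrac{13}{5}pq + q^{2} → \tfrac{6}{5}pq + q^{2} + \tfrac{7}{5}q
  leading term pq: subtract (-\tfrac{3}{10})·f_2 from \tfrac{6}{5}pq + q^{2} + \tfrac{7}{5}q → \tfrac{6}{5}p + q^{2} + \tfrac{7}{5}q - \tfrac{6}{5}
  leading term p: subtract (-\tfrac{6}{5})·g_3 from \tfrac{6}{5}p + q^{2} + \tfrac{7}{5}q - \tfrac{6}{5} → 0
  remainder 0.

S(g_3,g_4): leading monomials are coprime, so the S-polynomial reduces to 0 (Buchberger's first criterion).
Every S-polynomial of the final basis reduces to 0, so we have a Gröbner basis.
Inter-reduce: drop elements whose leading term is divisible by another's, tail-reduce, and make monic.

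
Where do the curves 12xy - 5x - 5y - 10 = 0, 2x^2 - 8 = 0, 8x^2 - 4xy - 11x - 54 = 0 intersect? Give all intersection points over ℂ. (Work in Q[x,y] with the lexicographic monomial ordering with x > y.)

Compute a lex Gröbner basis by Buchberger's algorithm.
f_1 = 12xy - 5x - 5y - 10, LT = xy.
f_2 = 2x^2 - 8, LT = x^2.
f_3 = 8x^2 - 4xy - 11x - 54, LT = x^2.

S(f_1,f_2): lcm = x^2y. S = -5/12x^2 - 5/12xy - 5/6x + 4y.
  leading term x^2: subtract (-5/24)·f_2 from -5/12x^2 - 5/12xy - 5/6x + 4y → -5/12xy - 5/6x + 4y - 5/3
  leading term xy: subtract (-5/144)·f_1 from -5/12xy - 5/6x + 4y - 5/3 → -145/144x + 551/144y - 145/72
  leading term x: no divisor's leading term divides it; move -145/144x to the remainder.
  leading term y: no divisor's leading term divides it; move 551/144y to the remainder.
  leading term 1: no divisor's leading term divides it; move -145/72 to the remainder.
  remainder -145/144x + 551/144y - 145/72 ≠ 0; add h_4 = -145/144x + 551/144y - 145/72 to the basis.

S(f_1,f_3): lcm = x^2y. S = -5/12x^2 + 1/2xy^2 + 23/24xy - 5/6x + 27/4y.
  leading term x^2: subtract (-5/24)·f_2 from -5/12x^2 + 1/2xy^2 + 23/24xy - 5/6x + 27/4y → 1/2xy^2 + 23/24xy - 5/6x + 27/4y - 5/3
  leading term xy^2: subtract (1/24y)·f_1 from 1/2xy^2 + 23/24xy - 5/6x + 27/4y - 5/3 → 7/6xy - 5/6x + 5/24y^2 + 43/6y - 5/3
  leading term xy: subtract (7/72)·f_1 from 7/6xy - 5/6x + 5/24y^2 + 43/6y - 5/3 → -25/72x + 5/24y^2 + 551/72y - 25/36
  leading term x: subtract (10/29)·h_4 from -25/72x + 5/24y^2 + 551/72y - 25/36 → 5/24y^2 + 19/3y
  leading term y^2: no divisor's leading term divides it; move 5/24y^2 to the remainder.
  leading term y: no divisor's leading term divides it; move 19/3y to the remainder.
  remainder 5/24y^2 + 19/3y ≠ 0; add h_5 = 5/24y^2 + 19/3y to the basis.

S(f_2,f_3): lcm = x^2. S = 1/2xy + 11/8x + 11/4.
  leading term xy: subtract (1/24)·f_1 from 1/2xy + 11/8x + 11/4 → 19/12x + 5/24y + 19/6
  leading term x: subtract (-228/145)·h_4 from 19/12x + 5/24y + 19/6 → 249/40y
  leading term y: no divisor's leading term divides it; move 249/40y to the remainder.
  remainder 249/40y ≠ 0; add h_6 = 249/40y to the basis.

S(f_1,h_4): lcm = xy. S = -5/12x + 19/5y^2 - 29/12y - 5/6.
  leading term x: subtract (12/29)·h_4 from -5/12x + 19/5y^2 - 29/12y - 5/6 → 19/5y^2 - 4y
  leading term y^2: subtract (456/25)·h_5 from 19/5y^2 - 4y → -2988/25y
  leading term y: subtract (-96/5)·h_6 from -2988/25y → 0
  remainder 0.

S(f_2,h_4): lcm = x^2. S = 19/5xy - 2x - 4.
  leading term xy: subtract (19/60)·f_1 from 19/5xy - 2x - 4 → -5/12x + 19/12y - 5/6
  leading term x: subtract (12/29)·h_4 from -5/12x + 19/12y - 5/6 → 0
  remainder 0.

S(f_3,h_4): lcm = x^2. S = 33/10xy - 27/8x - 27/4.
  leading term xy: subtract (11/40)·f_1 from 33/10xy - 27/8x - 27/4 → -2x + 11/8y - 4
  leading term x: subtract (288/145)·h_4 from -2x + 11/8y - 4 → -249/40y
  leading term y: subtract (-1)·h_6 from -249/40y → 0
  remainder 0.

S(f_1,h_5): lcm = xy^2. S = -1849/60xy - 5/12y^2 - 5/6y.
  leading term xy: subtract (-1849/720)·f_1 from -1849/60xy - 5/12y^2 - 5/6y → -1849/144x - 5/12y^2 - 1969/144y - 1849/72
  leading term x: subtract (1849/145)·h_4 from -1849/144x - 5/12y^2 - 1969/144y - 1849/72 → -5/12y^2 - 937/15y
  leading term y^2: subtract (-2)·h_5 from -5/12y^2 - 937/15y → -249/5y
  leading term y: subtract (-8)·h_6 from -249/5y → 0
  remainder 0.

S(f_2,h_5): leading monomials are coprime, so the S-polynomial reduces to 0 (Buchberger's first criterion).
S(f_3,h_5): leading monomials are coprime, so the S-polynomial reduces to 0 (Buchberger's first criterion).
S(h_4,h_5): leading monomials are coprime, so the S-polynomial reduces to 0 (Buchberger's first criterion).
S(f_1,h_6): lcm = xy. S = -5/12x - 5/12y - 5/6.
  leading term x: subtract (12/29)·h_4 from -5/12x - 5/12y - 5/6 → -2y
  leading term y: subtract (-80/249)·h_6 from -2y → 0
  remainder 0.

S(f_2,h_6): leading monomials are coprime, so the S-polynomial reduces to 0 (Buchberger's first criterion).
S(f_3,h_6): leading monomials are coprime, so the S-polynomial reduces to 0 (Buchberger's first criterion).
S(h_4,h_6): leading monomials are coprime, so the S-polynomial reduces to 0 (Buchberger's first criterion).
S(h_5,h_6): lcm = y^2. S = 152/5y.
  leading term y: subtract (1216/249)·h_6 from 152/5y → 0
  remainder 0.

Every S-polynomial of the final basis reduces to 0, so we have a Gröbner basis.
Inter-reduce: drop elements whose leading term is divisible by another's, tail-reduce, and make monic.
Reduced Gröbner basis: {x + 2, y}.

The lex basis is triangular: the last element involves only y. Solving y = 0 gives y ∈ {0}; substituting each value into the earlier elements determines the remaining variables.
  y = 0: the earlier basis element becomes x + 2 = 0, giving x = -2 — point (-2, 0).
Substituting each solution back into the original system confirms all equations vanish.

{(-2, 0)}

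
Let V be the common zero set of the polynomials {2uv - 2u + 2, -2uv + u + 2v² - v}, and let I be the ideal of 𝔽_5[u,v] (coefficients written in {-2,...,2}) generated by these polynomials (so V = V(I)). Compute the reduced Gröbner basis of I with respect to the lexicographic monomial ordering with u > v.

f_1 = 2uv - 2u + 2, LT = uv.
f_2 = -2uv + u + 2v² - v, LT = uv.

S(f_1,f_2): lcm = uv. S = 2u + v² + 2v + 1.
  reduce S modulo (f_1, f_2):
  remainder 2u + v² + 2v + 1 ≠ 0; add g_3 = 2u + v² + 2v + 1 to the basis.

S(f_1,g_3): lcm = uv. S = -u + 2v³ - v² + 2v + 1.
  reduce S modulo (f_1, f_2, g_3):
  remainder 2v³ + 2v² - 2v - 1 ≠ 0; add g_4 = 2v³ + 2v² - 2v - 1 to the basis.

The other S-polynomials (S(f_2,g_3), S(f_1,g_4), S(f_2,g_4), S(g_3,g_4)) all reduce to 0 modulo the current basis, so we have a Gröbner basis.
Inter-reduce: drop elements whose leading term is divisible by another's, tail-reduce, and make monic.

G = {u - 2v² + v - 2, v³ + v² - v + 2}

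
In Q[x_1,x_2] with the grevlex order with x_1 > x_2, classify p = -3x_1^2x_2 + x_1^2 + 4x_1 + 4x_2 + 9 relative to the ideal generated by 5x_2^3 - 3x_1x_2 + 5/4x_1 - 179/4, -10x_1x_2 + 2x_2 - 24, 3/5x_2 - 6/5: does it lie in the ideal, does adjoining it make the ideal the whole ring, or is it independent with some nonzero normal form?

First compute the reduced Gröbner basis of I by Buchberger's algorithm.
f_1 = 5x_2^3 - 3x_1x_2 + 5/4x_1 - 179/4, LT = x_2^3.
f_2 = -10x_1x_2 + 2x_2 - 24, LT = x_1x_2.
f_3 = 3/5x_2 - 6/5, LT = x_2.

S(f_1,f_2): lcm = x_1x_2^3. S = -3/5x_1^2x_2 + 1/5x_2^3 + 1/4x_1^2 - 12/5x_2^2 - 179/20x_1.
  leading term x_1^2x_2: subtract (3/50x_1)·f_2 from -3/5x_1^2x_2 + 1/5x_2^3 + 1/4x_1^2 - 12/5x_2^2 - 179/20x_1 → 1/5x_2^3 + 1/4x_1^2 - 3/25x_1x_2 - 12/5x_2^2 - 751/100x_1
  leading term x_2^3: subtract (1/25)·f_1 from 1/5x_2^3 + 1/4x_1^2 - 3/25x_1x_2 - 12/5x_2^2 - 751/100x_1 → 1/4x_1^2 - 12/5x_2^2 - 189/25x_1 + 179/100
  leading term x_1^2: no divisor's leading term divides it; move 1/4x_1^2 to the remainder.
  leading term x_2^2: subtract (-4x_2)·f_3 from -12/5x_2^2 - 189/25x_1 + 179/100 → -189/25x_1 - 24/5x_2 + 179/100
  leading term x_1: no divisor's leading term divides it; move -189/25x_1 to the remainder.
  leading term x_2: subtract (-8)·f_3 from -24/5x_2 + 179/100 → -781/100
  leading term 1: no divisor's leading term divides it; move -781/100 to the remainder.
  remainder 1/4x_1^2 - 189/25x_1 - 781/100 ≠ 0; add h_4 = 1/4x_1^2 - 189/25x_1 - 781/100 to the basis.

S(f_1,f_3): lcm = x_2^3. S = -3/5x_1x_2 + 2x_2^2 + 1/4x_1 - 179/20.
  leading term x_1x_2: subtract (3/50)·f_2 from -3/5x_1x_2 + 2x_2^2 + 1/4x_1 - 179/20 → 2x_2^2 + 1/4x_1 - 3/25x_2 - 751/100
  leading term x_2^2: subtract (10/3x_2)·f_3 from 2x_2^2 + 1/4x_1 - 3/25x_2 - 751/100 → 1/4x_1 + 97/25x_2 - 751/100
  leading term x_1: no divisor's leading term divides it; move 1/4x_1 to the remainder.
  leading term x_2: subtract (97/15)·f_3 from 97/25x_2 - 751/100 → 1/4
  leading term 1: no divisor's leading term divides it; move 1/4 to the remainder.
  remainder 1/4x_1 + 1/4 ≠ 0; add h_5 = 1/4x_1 + 1/4 to the basis.

The other S-polynomials (S(f_2,f_3), S(f_1,h_4), S(f_2,h_4), S(f_3,h_4), S(f_1,h_5), S(f_2,h_5), S(f_3,h_5), S(h_4,h_5)) all reduce to 0 modulo the current basis, so we have a Gröbner basis.
Inter-reduce: drop elements whose leading term is divisible by another's, tail-reduce, and make monic.
Reduced Gröbner basis: {x_1 + 1, x_2 - 2}.
Label its elements g_1 = x_1 + 1, g_2 = x_2 - 2.

Reduce p = -3x_1^2x_2 + x_1^2 + 4x_1 + 4x_2 + 9 modulo G:
  leading term x_1^2x_2: subtract (-3x_1x_2)·g_1 from -3x_1^2x_2 + x_1^2 + 4x_1 + 4x_2 + 9 → x_1^2 + 3x_1x_2 + 4x_1 + 4x_2 + 9
  leading term x_1^2: subtract (x_1)·g_1 from x_1^2 + 3x_1x_2 + 4x_1 + 4x_2 + 9 → 3x_1x_2 + 3x_1 + 4x_2 + 9
  leading term x_1x_2: subtract (3x_2)·g_1 from 3x_1x_2 + 3x_1 + 4x_2 + 9 → 3x_1 + x_2 + 9
  leading term x_1: subtract (3)·g_1 from 3x_1 + x_2 + 9 → x_2 + 6
  leading term x_2: subtract (1)·g_2 from x_2 + 6 → 8
  leading term 1: no divisor's leading term divides it; move 8 to the remainder.
  normal form = 8.
The normal form is nonzero, so p ∉ I. Since p minus its normal form lies in I, I + (p) = I + (r) where r = 8; decide whether this ideal is the whole ring.
Here r = 8 is a nonzero constant, hence a unit: 1 ∈ I + (p), the Gröbner basis of I + (p) is {1}, and the enlarged system has no common solution — adjoining p is inconsistent.

Adjoining -3x_1^2x_2 + x_1^2 + 4x_1 + 4x_2 + 9 makes the ideal the whole ring: the system is inconsistent.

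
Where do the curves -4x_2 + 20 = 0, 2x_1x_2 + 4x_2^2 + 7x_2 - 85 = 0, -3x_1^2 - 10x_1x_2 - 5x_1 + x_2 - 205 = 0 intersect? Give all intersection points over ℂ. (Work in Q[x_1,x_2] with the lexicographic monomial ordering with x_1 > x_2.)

{(-5, 5)}

Compute a lex Gröbner basis by Buchberger's algorithm.
f_1 = -4x_2 + 20, LT = x_2.
f_2 = 2x_1x_2 + 4x_2^2 + 7x_2 - 85, LT = x_1x_2.
f_3 = -3x_1^2 - 10x_1x_2 - 5x_1 + x_2 - 205, LT = x_1^2.

S(f_1,f_2): lcm = x_1x_2. S = -5x_1 - 2x_2^2 - 7/2x_2 + 85/2.
  leading term x_1: no divisor's leading term divides it; move -5x_1 to the remainder.
  leading term x_2^2: subtract (1/2x_2)·f_1 from -2x_2^2 - 7/2x_2 + 85/2 → -27/2x_2 + 85/2
  leading term x_2: subtract (27/8)·f_1 from -27/2x_2 + 85/2 → -25
  leading term 1: no divisor's leading term divides it; move -25 to the remainder.
  remainder -5x_1 - 25 ≠ 0; add h_4 = -5x_1 - 25 to the basis.

S(f_1,f_3): leading monomials are coprime, so the S-polynomial reduces to 0 (Buchberger's first criterion).
S(f_2,f_3): lcm = x_1^2x_2. S = -4/3x_1x_2^2 + 11/6x_1x_2 - 85/2x_1 + 1/3x_2^2 - 205/3x_2.
  leading term x_1x_2^2: subtract (1/3x_1x_2)·f_1 from -4/3x_1x_2^2 + 11/6x_1x_2 - 85/2x_1 + 1/3x_2^2 - 205/3x_2 → -29/6x_1x_2 - 85/2x_1 + 1/3x_2^2 - 205/3x_2
  leading term x_1x_2: subtract (29/24x_1)·f_1 from -29/6x_1x_2 - 85/2x_1 + 1/3x_2^2 - 205/3x_2 → -200/3x_1 + 1/3x_2^2 - 205/3x_2
  leading term x_1: subtract (40/3)·h_4 from -200/3x_1 + 1/3x_2^2 - 205/3x_2 → 1/3x_2^2 - 205/3x_2 + 1000/3
  leading term x_2^2: subtract (-1/12x_2)·f_1 from 1/3x_2^2 - 205/3x_2 + 1000/3 → -200/3x_2 + 1000/3
  leading term x_2: subtract (50/3)·f_1 from -200/3x_2 + 1000/3 → 0
  remainder 0.

S(f_1,h_4): leading monomials are coprime, so the S-polynomial reduces to 0 (Buchberger's first criterion).
S(f_2,h_4): lcm = x_1x_2. S = 2x_2^2 - 3/2x_2 - 85/2.
  leading term x_2^2: subtract (-1/2x_2)·f_1 from 2x_2^2 - 3/2x_2 - 85/2 → 17/2x_2 - 85/2
  leading term x_2: subtract (-17/8)·f_1 from 17/2x_2 - 85/2 → 0
  remainder 0.

S(f_3,h_4): lcm = x_1^2. S = 10/3x_1x_2 - 10/3x_1 - 1/3x_2 + 205/3.
  leading term x_1x_2: subtract (-5/6x_1)·f_1 from 10/3x_1x_2 - 10/3x_1 - 1/3x_2 + 205/3 → 40/3x_1 - 1/3x_2 + 205/3
  leading term x_1: subtract (-8/3)·h_4 from 40/3x_1 - 1/3x_2 + 205/3 → -1/3x_2 + 5/3
  leading term x_2: subtract (1/12)·f_1 from -1/3x_2 + 5/3 → 0
  remainder 0.

Every S-polynomial of the final basis reduces to 0, so we have a Gröbner basis.
Inter-reduce: drop elements whose leading term is divisible by another's, tail-reduce, and make monic.
Reduced Gröbner basis: {x_1 + 5, x_2 - 5}.

The lex basis is triangular: the last element involves only x_2. Solving x_2 - 5 = 0 gives x_2 ∈ {5}; substituting each value into the earlier elements determines the remaining variables.
  x_2 = 5: the earlier basis element becomes x_1 + 5 = 0, giving x_1 = -5 — point (-5, 5).
Check: every point annihilates each of the original generators.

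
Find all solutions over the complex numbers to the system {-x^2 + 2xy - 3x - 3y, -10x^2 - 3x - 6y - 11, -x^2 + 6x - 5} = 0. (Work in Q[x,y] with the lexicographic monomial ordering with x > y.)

Compute a lex Gröbner basis by Buchberger's algorithm.
f_1 = -x^2 + 2xy - 3x - 3y, LT = x^2.
f_2 = -10x^2 - 3x - 6y - 11, LT = x^2.
f_3 = -x^2 + 6x - 5, LT = x^2.

S(f_1,f_2): lcm = x^2. S = -2xy + 27/10x + 12/5y - 11/10.
  leading term xy: no divisor's leading term divides it; move -2xy to the remainder.
  leading term x: no divisor's leading term divides it; move 27/10x to the remainder.
  leading term y: no divisor's leading term divides it; move 12/5y to the remainder.
  leading term 1: no divisor's leading term divides it; move -11/10 to the remainder.
  remainder -2xy + 27/10x + 12/5y - 11/10 ≠ 0; add h_4 = -2xy + 27/10x + 12/5y - 11/10 to the basis.

S(f_1,f_3): lcm = x^2. S = -2xy + 9x + 3y - 5.
  leading term xy: subtract (1)·h_4 from -2xy + 9x + 3y - 5 → 63/10x + 3/5y - 39/10
  leading term x: no divisor's leading term divides it; move 63/10x to the remainder.
  leading term y: no divisor's leading term divides it; move 3/5y to the remainder.
  leading term 1: no divisor's leading term divides it; move -39/10 to the remainder.
  remainder 63/10x + 3/5y - 39/10 ≠ 0; add h_5 = 63/10x + 3/5y - 39/10 to the basis.

S(f_1,h_4): lcm = x^2y. S = 27/20x^2 - 2xy^2 + 21/5xy - 11/20x + 3y^2.
  leading term x^2: subtract (-27/20)·f_1 from 27/20x^2 - 2xy^2 + 21/5xy - 11/20x + 3y^2 → -2xy^2 + 69/10xy - 23/5x + 3y^2 - 81/20y
  leading term xy^2: subtract (y)·h_4 from -2xy^2 + 69/10xy - 23/5x + 3y^2 - 81/20y → 21/5xy - 23/5x + 3/5y^2 - 59/20y
  leading term xy: subtract (-21/10)·h_4 from 21/5xy - 23/5x + 3/5y^2 - 59/20y → 107/100x + 3/5y^2 + 209/100y - 231/100
  leading term x: subtract (107/630)·h_5 from 107/100x + 3/5y^2 + 209/100y - 231/100 → 3/5y^2 + 167/84y - 173/105
  leading term y^2: no divisor's leading term divides it; move 3/5y^2 to the remainder.
  leading term y: no divisor's leading term divides it; move 167/84y to the remainder.
  leading term 1: no divisor's leading term divides it; move -173/105 to the remainder.
  remainder 3/5y^2 + 167/84y - 173/105 ≠ 0; add h_6 = 3/5y^2 + 167/84y - 173/105 to the basis.

S(f_3,h_4): lcm = x^2y. S = 27/20x^2 - 24/5xy - 11/20x + 5y.
  leading term x^2: subtract (-27/20)·f_1 from 27/20x^2 - 24/5xy - 11/20x + 5y → -21/10xy - 23/5x + 19/20y
  leading term xy: subtract (21/20)·h_4 from -21/10xy - 23/5x + 19/20y → -1487/200x - 157/100y + 231/200
  leading term x: subtract (-1487/1260)·h_5 from -1487/200x - 157/100y + 231/200 → -181/210y - 362/105
  leading term y: no divisor's leading term divides it; move -181/210y to the remainder.
  leading term 1: no divisor's leading term divides it; move -362/105 to the remainder.
  remainder -181/210y - 362/105 ≠ 0; add h_7 = -181/210y - 362/105 to the basis.

The other S-polynomials (S(f_2,f_3), S(f_2,h_4), S(f_1,h_5), S(f_2,h_5), S(f_3,h_5), S(h_4,h_5), S(f_1,h_6), S(f_2,h_6), S(f_3,h_6), S(h_4,h_6), S(h_5,h_6), S(f_1,h_7), S(f_2,h_7), S(f_3,h_7), S(h_4,h_7), S(h_5,h_7), S(h_6,h_7)) all reduce to 0 modulo the current basis, so we have a Gröbner basis.
Inter-reduce: drop elements whose leading term is divisible by another's, tail-reduce, and make monic.
Reduced Gröbner basis: {x - 1, y + 4}.

Elimination: the polynomial y + 4 lies in the elimination ideal for y, so y ∈ {-4}. For each such y, the remaining basis elements (now univariate) give the rest of the solution.
  y = -4: the earlier basis element becomes x - 1 = 0, giving x = 1 — point (1, -4).

{(1, -4)}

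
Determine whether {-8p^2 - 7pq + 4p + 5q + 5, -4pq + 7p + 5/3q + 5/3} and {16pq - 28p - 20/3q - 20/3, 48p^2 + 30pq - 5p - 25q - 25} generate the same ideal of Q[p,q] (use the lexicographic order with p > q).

No, the ideals differ.

Since reduced Gröbner bases are canonical representatives of ideals under a given ordering, it suffices to compute and compare them.
Buchberger on the first generating set:
f_1 = -8p^2 - 7pq + 4p + 5q + 5, LT = p^2.
f_2 = -4pq + 7p + 5/3q + 5/3, LT = pq.

S(f_1,f_2): lcm = p^2q. S = 7/4p^2 + 7/8pq^2 - 1/12pq + 5/12p - 5/8q^2 - 5/8q.
  leading term p^2: subtract (-7/32)·f_1 from 7/4p^2 + 7/8pq^2 - 1/12pq + 5/12p - 5/8q^2 - 5/8q → 7/8pq^2 - 155/96pq + 31/24p - 5/8q^2 + 15/32q + 35/32
  leading term pq^2: subtract (-7/32q)·f_2 from 7/8pq^2 - 155/96pq + 31/24p - 5/8q^2 + 15/32q + 35/32 → -1/12pq + 31/24p - 25/96q^2 + 5/6q + 35/32
  leading term pq: subtract (1/48)·f_2 from -1/12pq + 31/24p - 25/96q^2 + 5/6q + 35/32 → 55/48p - 25/96q^2 + 115/144q + 305/288
  leading term p: no divisor's leading term divides it; move 55/48p to the remainder.
  leading term q^2: no divisor's leading term divides it; move -25/96q^2 to the remainder.
  leading term q: no divisor's leading term divides it; move 115/144q to the remainder.
  leading term 1: no divisor's leading term divides it; move 305/288 to the remainder.
  remainder 55/48p - 25/96q^2 + 115/144q + 305/288 ≠ 0; add g_3 = 55/48p - 25/96q^2 + 115/144q + 305/288 to the basis.

S(f_2,g_3): lcm = pq. S = -7/4p + 5/22q^3 - 23/33q^2 - 59/44q - 5/12.
  leading term p: subtract (-84/55)·g_3 from -7/4p + 5/22q^3 - 23/33q^2 - 59/44q - 5/12 → 5/22q^3 - 289/264q^2 - 4/33q + 317/264
  leading term q^3: no divisor's leading term divides it; move 5/22q^3 to the remainder.
  leading term q^2: no divisor's leading term divides it; move -289/264q^2 to the remainder.
  leading term q: no divisor's leading term divides it; move -4/33q to the remainder.
  leading term 1: no divisor's leading term divides it; move 317/264 to the remainder.
  remainder 5/22q^3 - 289/264q^2 - 4/33q + 317/264 ≠ 0; add g_4 = 5/22q^3 - 289/264q^2 - 4/33q + 317/264 to the basis.

The other S-polynomials (S(f_1,g_3), S(f_1,g_4), S(f_2,g_4), S(g_3,g_4)) all reduce to 0 modulo the current basis, so we have a Gröbner basis.
Inter-reduce: drop elements whose leading term is divisible by another's, tail-reduce, and make monic.
Reduced Gröbner basis: {p - 5/22q^2 + 23/33q + 61/66, q^3 - 289/60q^2 - 8/15q + 317/60}.

Buchberger on the second generating set:
h_1 = 16pq - 28p - 20/3q - 20/3, LT = pq.
h_2 = 48p^2 + 30pq - 5p - 25q - 25, LT = p^2.

S(h_1,h_2): lcm = p^2q. S = -7/4p^2 - 5/8pq^2 - 5/16pq - 5/12p + 25/48q^2 + 25/48q.
  leading term p^2: subtract (-7/192)·h_2 from -7/4p^2 - 5/8pq^2 - 5/16pq - 5/12p + 25/48q^2 + 25/48q → -5/8pq^2 + 25/32pq - 115/192p + 25/48q^2 - 25/64q - 175/192
  leading term pq^2: subtract (-5/128q)·h_1 from -5/8pq^2 + 25/32pq - 115/192p + 25/48q^2 - 25/64q - 175/192 → -5/16pq - 115/192p + 25/96q^2 - 125/192q - 175/192
  leading term pq: subtract (-5/256)·h_1 from -5/16pq - 115/192p + 25/96q^2 - 125/192q - 175/192 → -55/48p + 25/96q^2 - 25/32q - 25/24
  leading term p: no divisor's leading term divides it; move -55/48p to the remainder.
  leading term q^2: no divisor's leading term divides it; move 25/96q^2 to the remainder.
  leading term q: no divisor's leading term divides it; move -25/32q to the remainder.
  leading term 1: no divisor's leading term divides it; move -25/24 to the remainder.
  remainder -55/48p + 25/96q^2 - 25/32q - 25/24 ≠ 0; add k_3 = -55/48p + 25/96q^2 - 25/32q - 25/24 to the basis.

S(h_1,k_3): lcm = pq. S = -7/4p + 5/22q^3 - 15/22q^2 - 175/132q - 5/12.
  leading term p: subtract (84/55)·k_3 from -7/4p + 5/22q^3 - 15/22q^2 - 175/132q - 5/12 → 5/22q^3 - 95/88q^2 - 35/264q + 155/132
  leading term q^3: no divisor's leading term divides it; move 5/22q^3 to the remainder.
  leading term q^2: no divisor's leading term divides it; move -95/88q^2 to the remainder.
  leading term q: no divisor's leading term divides it; move -35/264q to the remainder.
  leading term 1: no divisor's leading term divides it; move 155/132 to the remainder.
  remainder 5/22q^3 - 95/88q^2 - 35/264q + 155/132 ≠ 0; add k_4 = 5/22q^3 - 95/88q^2 - 35/264q + 155/132 to the basis.

The other S-polynomials (S(h_2,k_3), S(h_1,k_4), S(h_2,k_4), S(k_3,k_4)) all reduce to 0 modulo the current basis, so we have a Gröbner basis.
Inter-reduce: drop elements whose leading term is divisible by another's, tail-reduce, and make monic.
Reduced Gröbner basis: {p - 5/22q^2 + 15/22q + 10/11, q^3 - 19/4q^2 - 7/12q + 31/6}.

These differ, so the ideals are not equal.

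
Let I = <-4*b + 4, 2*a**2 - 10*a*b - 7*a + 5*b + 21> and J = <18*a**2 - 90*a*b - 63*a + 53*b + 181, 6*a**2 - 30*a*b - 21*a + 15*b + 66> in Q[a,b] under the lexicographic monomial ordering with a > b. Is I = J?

No, the ideals differ.

Equality of ideals is decidable: compute both reduced Gröbner bases (unique for the ordering) and check whether they agree.
Buchberger on the first generating set:
f_1 = -4*b + 4, LT = b.
f_2 = 2*a**2 - 10*a*b - 7*a + 5*b + 21, LT = a**2.

The S-polynomials (S(f_1,f_2)) all reduce to 0 modulo the current basis, so we have a Gröbner basis.
Inter-reduce: drop elements whose leading term is divisible by another's, tail-reduce, and make monic.
Reduced Gröbner basis: {a**2 - 17/2*a + 13, b - 1}.

Buchberger on the second generating set:
h_1 = 18*a**2 - 90*a*b - 63*a + 53*b + 181, LT = a**2.
h_2 = 6*a**2 - 30*a*b - 21*a + 15*b + 66, LT = a**2.

S(h_1,h_2): lcm = a**2. S = 4/9*b - 17/18.
  leading term b: no divisor's leading term divides it; move 4/9*b to the remainder.
  leading term 1: no divisor's leading term divides it; move -17/18 to the remainder.
  remainder 4/9*b - 17/18 ≠ 0; add k_3 = 4/9*b - 17/18 to the basis.

The other S-polynomials (S(h_1,k_3), S(h_2,k_3)) all reduce to 0 modulo the current basis, so we have a Gröbner basis.
Inter-reduce: drop elements whose leading term is divisible by another's, tail-reduce, and make monic.
Reduced Gröbner basis: {a**2 - 113/8*a + 261/16, b - 17/8}.

The bases are distinct; the ideals are different.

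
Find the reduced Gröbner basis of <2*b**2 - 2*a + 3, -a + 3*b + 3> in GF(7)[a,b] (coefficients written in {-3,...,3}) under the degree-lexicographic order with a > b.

f_1 = 2*b**2 - 2*a + 3, LT = b**2.
f_2 = -a + 3*b + 3, LT = a.

S(f_1,f_2): leading monomials are coprime, so the S-polynomial reduces to 0 (Buchberger's first criterion).
Every S-polynomial of the final basis reduces to 0, so we have a Gröbner basis.

G = {b**2 - 3*b + 2, a - 3*b - 3}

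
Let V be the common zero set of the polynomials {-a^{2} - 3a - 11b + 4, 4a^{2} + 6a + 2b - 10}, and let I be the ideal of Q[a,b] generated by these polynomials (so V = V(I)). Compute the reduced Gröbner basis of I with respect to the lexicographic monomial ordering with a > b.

f_1 = -a^{2} - 3a - 11b + 4, LT = a^{2}.
f_2 = 4a^{2} + 6a + 2b - 10, LT = a^{2}.

S(f_1,f_2): lcm = a^{2}. S = \tfrac{3}{2}a + \tfrac{21}{2}b - \tfrac{3}{2}.
  leading term a: no divisor's leading term divides it; move \tfrac{3}{2}a to the remainder.
  leading term b: no divisor's leading term divides it; move \tfrac{21}{2}b to the remainder.
  leading term 1: no divisor's leading term divides it; move -\tfrac{3}{2} to the remainder.
  remainder \tfrac{3}{2}a + \tfrac{21}{2}b - \tfrac{3}{2} ≠ 0; add g_3 = \tfrac{3}{2}a + \tfrac{21}{2}b - \tfrac{3}{2} to the basis.

S(f_1,g_3): lcm = a^{2}. S = -7ab + 4a + 11b - 4.
  leading term ab: subtract (-\tfrac{14}{3}b)·g_3 from -7ab + 4a + 11b - 4 → 4a + 49b^{2} + 4b - 4
  leading term a: subtract (\tfrac{8}{3})·g_3 from 4a + 49b^{2} + 4b - 4 → 49b^{2} - 24b
  leading term b^{2}: no divisor's leading term divides it; move 49b^{2} to the remainder.
  leading term b: no divisor's leading term divides it; move -24b to the remainder.
  remainder 49b^{2} - 24b ≠ 0; add g_4 = 49b^{2} - 24b to the basis.

S(f_2,g_3): lcm = a^{2}. S = -7ab + \tfrac{5}{2}a + \tfrac{1}{2}b - \tfrac{5}{2}.
  leading term ab: subtract (-\tfrac{14}{3}b)·g_3 from -7ab + \tfrac{5}{2}a + \tfrac{1}{2}b - \tfrac{5}{2} → \tfrac{5}{2}a + 49b^{2} - \tfrac{13}{2}b - \tfrac{5}{2}
  leading term a: subtract (\tfrac{5}{3})·g_3 from \tfrac{5}{2}a + 49b^{2} - \tfrac{13}{2}b - \tfrac{5}{2} → 49b^{2} - 24b
  leading term b^{2}: subtract (1)·g_4 from 49b^{2} - 24b → 0
  remainder 0.

S(f_1,g_4): leading monomials are coprime, so the S-polynomial reduces to 0 (Buchberger's first criterion).
S(f_2,g_4): leading monomials are coprime, so the S-polynomial reduces to 0 (Buchberger's first criterion).
S(g_3,g_4): leading monomials are coprime, so the S-polynomial reduces to 0 (Buchberger's first criterion).
Every S-polynomial of the final basis reduces to 0, so we have a Gröbner basis.
Inter-reduce: drop elements whose leading term is divisible by another's, tail-reduce, and make monic.

G = {a + 7b - 1, b^{2} - \tfrac{24}{49}b}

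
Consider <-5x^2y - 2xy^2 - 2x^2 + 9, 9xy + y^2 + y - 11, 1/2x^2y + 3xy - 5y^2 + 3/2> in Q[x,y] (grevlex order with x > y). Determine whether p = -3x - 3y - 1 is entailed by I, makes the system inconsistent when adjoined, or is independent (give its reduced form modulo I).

Adjoining -3x - 3y - 1 makes the ideal the whole ring: the system is inconsistent.

First compute the reduced Gröbner basis of I by Buchberger's algorithm.
f_1 = -5x^2y - 2xy^2 - 2x^2 + 9, LT = x^2y.
f_2 = 9xy + y^2 + y - 11, LT = xy.
f_3 = 1/2x^2y + 3xy - 5y^2 + 3/2, LT = x^2y.

S(f_1,f_2): lcm = x^2y. S = 13/45xy^2 + 2/5x^2 - 1/9xy + 11/9x - 9/5.
  reduce S modulo (f_1, f_2, f_3):
  remainder -13/405y^3 + 2/5x^2 - 8/405y^2 + 11/9x + 148/405y - 784/405 ≠ 0; add h_4 = -13/405y^3 + 2/5x^2 - 8/405y^2 + 11/9x + 148/405y - 784/405 to the basis.

S(f_1,f_3): lcm = x^2y. S = 2/5xy^2 + 2/5x^2 - 6xy + 10y^2 - 24/5.
  reduce S modulo (f_1, f_2, f_3, h_4):
  remainder -2/13x^2 + 1246/117y^2 - 22/13x + 76/117y - 1106/117 ≠ 0; add h_5 = -2/13x^2 + 1246/117y^2 - 22/13x + 76/117y - 1106/117 to the basis.

S(f_1,h_4): lcm = x^2y^3. S = 2/5xy^4 + 162/13x^4 - 14/65x^2y^2 + 495/13x^3 + 148/13x^2y - 784/13x^2 - 9/5y^2.
  reduce S modulo (f_1, f_2, f_3, h_4, h_5):
  remainder 349922543/507y^2 - 12450141/169x + 21130295/507y - 333702415/507 ≠ 0; add h_6 = 349922543/507y^2 - 12450141/169x + 21130295/507y - 333702415/507 to the basis.

S(f_2,h_4): lcm = xy^3. S = 1/9y^4 + 162/13x^3 - 8/13xy^2 + 1/9y^3 + 495/13x^2 + 148/13xy - 11/9y^2 - 784/13x.
  reduce S modulo (f_1, f_2, f_3, h_4, h_5, h_6):
  remainder 66953400093/349922543x - 157906044/1541509y - 31108728105/349922543 ≠ 0; add h_7 = 66953400093/349922543x - 157906044/1541509y - 31108728105/349922543 to the basis.

S(f_3,h_4): lcm = x^2y^3. S = 162/13x^4 - 8/13x^2y^2 + 6xy^3 - 10y^4 + 495/13x^3 + 148/13x^2y - 784/13x^2 + 3y^2.
  reduce S modulo (f_1, f_2, f_3, h_4, h_5, h_6, h_7):
  remainder 1617985963768/2479755559y - 1617985963768/2479755559 ≠ 0; add h_8 = 1617985963768/2479755559y - 1617985963768/2479755559 to the basis.

The other S-polynomials (S(f_2,f_3), S(f_1,h_5), S(f_2,h_5), S(f_3,h_5), S(h_4,h_5), S(f_1,h_6), S(f_2,h_6), S(f_3,h_6), S(h_4,h_6), S(h_5,h_6), S(f_1,h_7), S(f_2,h_7), S(f_3,h_7), S(h_4,h_7), S(h_5,h_7), S(h_6,h_7), S(f_1,h_8), S(f_2,h_8), S(f_3,h_8), S(h_4,h_8), S(h_5,h_8), S(h_6,h_8), S(h_7,h_8)) all reduce to 0 modulo the current basis, so we have a Gröbner basis.
Inter-reduce: drop elements whose leading term is divisible by another's, tail-reduce, and make monic.
Reduced Gröbner basis: {x - 1, y - 1}.
Label its elements g_1 = x - 1, g_2 = y - 1.

Reduce p = -3x - 3y - 1 modulo G:
  leading term x: subtract (-3)·g_1 from -3x - 3y - 1 → -3y - 4
  leading term y: subtract (-3)·g_2 from -3y - 4 → -7
  leading term 1: no divisor's leading term divides it; move -7 to the remainder.
  normal form = -7.
The normal form is nonzero, so p ∉ I. Since p minus its normal form lies in I, I + (p) = I + (r) where r = -7; decide whether this ideal is the whole ring.
Here r = -7 is a nonzero constant, hence a unit: 1 ∈ I + (p), the Gröbner basis of I + (p) is {1}, and the enlarged system has no common solution — adjoining p is inconsistent.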